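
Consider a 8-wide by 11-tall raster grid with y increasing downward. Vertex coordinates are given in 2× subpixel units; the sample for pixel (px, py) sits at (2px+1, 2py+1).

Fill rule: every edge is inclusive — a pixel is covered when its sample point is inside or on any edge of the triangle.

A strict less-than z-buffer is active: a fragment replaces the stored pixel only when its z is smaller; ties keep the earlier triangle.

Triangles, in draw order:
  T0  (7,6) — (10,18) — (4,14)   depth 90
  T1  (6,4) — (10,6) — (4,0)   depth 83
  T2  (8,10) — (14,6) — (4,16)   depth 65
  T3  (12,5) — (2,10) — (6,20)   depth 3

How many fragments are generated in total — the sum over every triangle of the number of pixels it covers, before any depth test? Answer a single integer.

T0:
  2·area = 60
  edge (7, 6)→(10, 18): d=(3,12) inclusive
  edge (10, 18)→(4, 14): d=(-6,-4) inclusive
  edge (4, 14)→(7, 6): d=(3,-8) inclusive
    (3,3)@(7, 7): e=[3,54,3] → █
    (4,3)@(9, 7): e=[-21,62,19] → ·
    (3,4)@(7, 9): e=[9,42,9] → █
    (4,4)@(9, 9): e=[-15,50,25] → ·
    (3,5)@(7, 11): e=[15,30,15] → █
    (4,5)@(9, 11): e=[-9,38,31] → ·
    (2,6)@(5, 13): e=[45,10,5] → █
    (4,6)@(9, 13): e=[-3,26,37] → ·
    (2,7)@(5, 15): e=[51,-2,11] → ·
    (3,7)@(7, 15): e=[27,6,27] → █
    (4,7)@(9, 15): e=[3,14,43] → █
    (5,7)@(11, 15): e=[-21,22,59] → ·
  covered (8 px):
    · · · · · · · ·
    · · · · · · · ·
    · · · · · · · ·
    · · · █ · · · ·
    · · · █ · · · ·
    · · · █ · · · ·
    · · █ █ · · · ·
    · · · █ █ · · ·
    · · · · █ · · ·
    · · · · · · · ·
    · · · · · · · ·
T1:
  2·area = 12  (B↔C swapped to make it positive)
  edge (6, 4)→(4, 0): d=(-2,-4) inclusive
  edge (4, 0)→(10, 6): d=(6,6) inclusive
  edge (10, 6)→(6, 4): d=(-4,-2) inclusive
    (2,0)@(5, 1): e=[2,0,10] → █  [on edge]
    (3,0)@(7, 1): e=[10,-12,14] → ·
    (2,1)@(5, 3): e=[-2,12,2] → ·
    (3,1)@(7, 3): e=[6,0,6] → █  [on edge]
    (4,1)@(9, 3): e=[14,-12,10] → ·
    (3,2)@(7, 5): e=[2,12,-2] → ·
    (4,2)@(9, 5): e=[10,0,2] → █  [on edge]
    (5,2)@(11, 5): e=[18,-12,6] → ·
    (4,3)@(9, 7): e=[6,12,-6] → ·
    (5,3)@(11, 7): e=[14,0,-2] → ·  [on edge]
    (6,4)@(13, 9): e=[18,0,-6] → ·  [on edge]
    (7,5)@(15, 11): e=[22,0,-10] → ·  [on edge]
  covered (3 px):
    · · █ · · · · ·
    · · · █ · · · ·
    · · · · █ · · ·
    · · · · · · · ·
    · · · · · · · ·
    · · · · · · · ·
    · · · · · · · ·
    · · · · · · · ·
    · · · · · · · ·
    · · · · · · · ·
    · · · · · · · ·
T2:
  2·area = 20
  edge (8, 10)→(14, 6): d=(6,-4) inclusive
  edge (14, 6)→(4, 16): d=(-10,10) inclusive
  edge (4, 16)→(8, 10): d=(4,-6) inclusive
    (7,2)@(15, 5): e=[-2,0,22] → ·  [on edge]
    (6,3)@(13, 7): e=[2,0,18] → █  [on edge]
    (7,3)@(15, 7): e=[10,-20,30] → ·
    (5,4)@(11, 9): e=[6,0,14] → █  [on edge]
    (6,4)@(13, 9): e=[14,-20,26] → ·
    (4,5)@(9, 11): e=[10,0,10] → █  [on edge]
    (5,5)@(11, 11): e=[18,-20,22] → ·
    (3,6)@(7, 13): e=[14,0,6] → █  [on edge]
    (4,6)@(9, 13): e=[22,-20,18] → ·
    (2,7)@(5, 15): e=[18,0,2] → █  [on edge]
    (3,7)@(7, 15): e=[26,-20,14] → ·
    (1,8)@(3, 17): e=[22,0,-2] → ·  [on edge]
    (0,9)@(1, 19): e=[26,0,-6] → ·  [on edge]
  covered (5 px):
    · · · · · · · ·
    · · · · · · · ·
    · · · · · · · ·
    · · · · · · █ ·
    · · · · · █ · ·
    · · · · █ · · ·
    · · · █ · · · ·
    · · █ · · · · ·
    · · · · · · · ·
    · · · · · · · ·
    · · · · · · · ·
T3:
  2·area = 120  (B↔C swapped to make it positive)
  edge (12, 5)→(6, 20): d=(-6,15) inclusive
  edge (6, 20)→(2, 10): d=(-4,-10) inclusive
  edge (2, 10)→(12, 5): d=(10,-5) inclusive
    (4,3)@(9, 7): e=[33,82,5] → █
    (5,3)@(11, 7): e=[3,102,15] → █
    (6,3)@(13, 7): e=[-27,122,25] → ·
    (2,4)@(5, 9): e=[81,34,5] → █
    (3,4)@(7, 9): e=[51,54,15] → █
    (5,4)@(11, 9): e=[-9,94,35] → ·
    (1,5)@(3, 11): e=[99,6,15] → █
    (5,5)@(11, 11): e=[-21,86,55] → ·
    (1,6)@(3, 13): e=[87,-2,35] → ·
    (2,6)@(5, 13): e=[57,18,45] → █
    (4,6)@(9, 13): e=[-3,58,65] → ·
    (2,7)@(5, 15): e=[45,10,65] → █
  covered (15 px):
    · · · · · · · ·
    · · · · · · · ·
    · · · · · · · ·
    · · · · █ █ · ·
    · · █ █ █ · · ·
    · █ █ █ █ · · ·
    · · █ █ · · · ·
    · · █ █ · · · ·
    · · █ █ · · · ·
    · · · · · · · ·
    · · · · · · · ·

Final: 31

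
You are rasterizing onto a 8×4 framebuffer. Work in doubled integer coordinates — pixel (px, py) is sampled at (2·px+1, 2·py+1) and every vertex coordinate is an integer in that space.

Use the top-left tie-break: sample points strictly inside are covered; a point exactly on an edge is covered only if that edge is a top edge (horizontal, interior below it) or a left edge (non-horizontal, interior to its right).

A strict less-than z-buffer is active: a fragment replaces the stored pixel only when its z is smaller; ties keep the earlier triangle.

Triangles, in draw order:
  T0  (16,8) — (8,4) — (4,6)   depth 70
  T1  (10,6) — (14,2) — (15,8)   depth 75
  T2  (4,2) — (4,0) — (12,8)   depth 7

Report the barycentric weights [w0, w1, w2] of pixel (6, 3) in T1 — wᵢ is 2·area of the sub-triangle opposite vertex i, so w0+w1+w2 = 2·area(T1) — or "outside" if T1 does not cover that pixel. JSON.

T0:
  2·area = 32  (B↔C swapped to make it positive)
  edge (16, 8)→(4, 6): d=(-12,-2) top-left  bias=+0
  edge (4, 6)→(8, 4): d=(4,-2) top-left  bias=+0
  edge (8, 4)→(16, 8): d=(8,4) right/bottom  bias=-1
    (3,2)@(7, 5): e=[18,2,12] → █
    (4,2)@(9, 5): e=[22,6,4] → █
    (5,2)@(11, 5): e=[26,10,-4] → ·
    (3,3)@(7, 7): e=[-6,10,28] → ·
    (4,3)@(9, 7): e=[-2,14,20] → ·
    (5,3)@(11, 7): e=[2,18,12] → █
    (6,3)@(13, 7): e=[6,22,4] → █
    (7,3)@(15, 7): e=[10,26,-4] → ·
  covered (4 px):
    · · · · · · · ·
    · · · · · · · ·
    · · · █ █ · · ·
    · · · · · █ █ ·
T1:
  2·area = 28
  edge (10, 6)→(14, 2): d=(4,-4) top-left  bias=+0
  edge (14, 2)→(15, 8): d=(1,6) right/bottom  bias=-1
  edge (15, 8)→(10, 6): d=(-5,-2) top-left  bias=+0
    (7,0)@(15, 1): e=[0,-7,35] → ·  [on edge]
    (6,1)@(13, 3): e=[0,7,21] → █  [on edge]
    (7,1)@(15, 3): e=[8,-5,25] → ·
    (5,2)@(11, 5): e=[0,21,7] → █  [on edge]
    (7,2)@(15, 5): e=[16,-3,15] → ·
    (4,3)@(9, 7): e=[0,35,-7] → ·  [on edge]
    (5,3)@(11, 7): e=[8,23,-3] → ·
    (6,3)@(13, 7): e=[16,11,1] → █
    (7,3)@(15, 7): e=[24,-1,5] → ·
  covered (4 px):
    · · · · · · · ·
    · · · · · · █ ·
    · · · · · █ █ ·
    · · · · · · █ ·
T2:
  2·area = 16
  edge (4, 2)→(4, 0): d=(0,-2) top-left  bias=+0
  edge (4, 0)→(12, 8): d=(8,8) right/bottom  bias=-1
  edge (12, 8)→(4, 2): d=(-8,-6) top-left  bias=+0
    (2,0)@(5, 1): e=[2,0,14] → ·  [on edge]
    (3,1)@(7, 3): e=[6,0,10] → ·  [on edge]
    (4,2)@(9, 5): e=[10,0,6] → ·  [on edge]
    (5,3)@(11, 7): e=[14,0,2] → ·  [on edge]
  covered (0 px):
    · · · · · · · ·
    · · · · · · · ·
    · · · · · · · ·
    · · · · · · · ·

Answer: [11,1,16]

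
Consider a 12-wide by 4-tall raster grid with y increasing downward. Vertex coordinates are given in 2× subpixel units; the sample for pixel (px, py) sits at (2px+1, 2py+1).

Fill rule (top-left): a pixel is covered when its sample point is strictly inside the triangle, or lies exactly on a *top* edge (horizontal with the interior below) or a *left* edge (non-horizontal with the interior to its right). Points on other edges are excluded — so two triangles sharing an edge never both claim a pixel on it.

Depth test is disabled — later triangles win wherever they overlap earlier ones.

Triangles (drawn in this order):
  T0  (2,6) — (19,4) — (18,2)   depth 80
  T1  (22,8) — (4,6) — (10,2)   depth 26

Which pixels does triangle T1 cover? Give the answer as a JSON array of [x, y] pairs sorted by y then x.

T0:
  2·area = 36  (B↔C swapped to make it positive)
  edge (2, 6)→(18, 2): d=(16,-4) top-left  bias=+0
  edge (18, 2)→(19, 4): d=(1,2) right/bottom  bias=-1
  edge (19, 4)→(2, 6): d=(-17,2) right/bottom  bias=-1
    (7,1)@(15, 3): e=[4,7,25] → █
    (8,1)@(17, 3): e=[12,3,21] → █
    (9,1)@(19, 3): e=[20,-1,17] → ·
    (3,2)@(7, 5): e=[4,25,7] → █
    (4,2)@(9, 5): e=[12,21,3] → █
    (5,2)@(11, 5): e=[20,17,-1] → ·
    (7,2)@(15, 5): e=[36,9,-9] → ·
    (8,2)@(17, 5): e=[44,5,-13] → ·
    (3,3)@(7, 7): e=[36,27,-27] → ·
    (4,3)@(9, 7): e=[44,23,-31] → ·
  covered (4 px):
    · · · · · · · · · · · ·
    · · · · · · · █ █ · · ·
    · · · █ █ · · · · · · ·
    · · · · · · · · · · · ·
T1:
  2·area = 84
  edge (22, 8)→(4, 6): d=(-18,-2) top-left  bias=+0
  edge (4, 6)→(10, 2): d=(6,-4) top-left  bias=+0
  edge (10, 2)→(22, 8): d=(12,6) right/bottom  bias=-1
    (4,1)@(9, 3): e=[64,2,18] → █
    (5,1)@(11, 3): e=[68,10,6] → █
    (6,1)@(13, 3): e=[72,18,-6] → ·
    (3,2)@(7, 5): e=[24,6,54] → █
    (6,2)@(13, 5): e=[36,30,18] → █
    (7,2)@(15, 5): e=[40,38,6] → █
    (8,2)@(17, 5): e=[44,46,-6] → ·
    (3,3)@(7, 7): e=[-12,18,78] → ·
    (4,3)@(9, 7): e=[-8,26,66] → ·
    (5,3)@(11, 7): e=[-4,34,54] → ·
    (6,3)@(13, 7): e=[0,42,42] → █  [on edge]
    (8,3)@(17, 7): e=[8,58,18] → █
  covered (11 px):
    · · · · · · · · · · · ·
    · · · · █ █ · · · · · ·
    · · · █ █ █ █ █ · · · ·
    · · · · · · █ █ █ █ · ·

Answer: [[4,1],[5,1],[3,2],[4,2],[5,2],[6,2],[7,2],[6,3],[7,3],[8,3],[9,3]]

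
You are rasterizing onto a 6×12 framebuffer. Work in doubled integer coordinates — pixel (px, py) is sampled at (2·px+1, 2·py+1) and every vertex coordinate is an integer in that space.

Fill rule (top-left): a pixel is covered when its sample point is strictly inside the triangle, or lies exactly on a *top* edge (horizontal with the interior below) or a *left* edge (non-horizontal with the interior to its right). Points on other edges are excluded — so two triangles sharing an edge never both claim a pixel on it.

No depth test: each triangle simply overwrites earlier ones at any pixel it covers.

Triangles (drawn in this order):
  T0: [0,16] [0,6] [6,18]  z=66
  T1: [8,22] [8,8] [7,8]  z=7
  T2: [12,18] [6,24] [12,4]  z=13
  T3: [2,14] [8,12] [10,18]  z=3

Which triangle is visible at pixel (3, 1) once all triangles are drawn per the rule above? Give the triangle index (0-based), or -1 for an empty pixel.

T0:
  2·area = 60
  edge (0, 16)→(0, 6): d=(0,-10) top-left  bias=+0
  edge (0, 6)→(6, 18): d=(6,12) right/bottom  bias=-1
  edge (6, 18)→(0, 16): d=(-6,-2) top-left  bias=+0
    (0,4)@(1, 9): e=[10,6,44] → X
    (1,4)@(3, 9): e=[30,-18,48] → .
    (0,5)@(1, 11): e=[10,18,32] → X
    (1,5)@(3, 11): e=[30,-6,36] → .
    (0,6)@(1, 13): e=[10,30,20] → X
    (1,6)@(3, 13): e=[30,6,24] → X
    (2,6)@(5, 13): e=[50,-18,28] → .
    (0,7)@(1, 15): e=[10,42,8] → X
    (2,7)@(5, 15): e=[50,-6,16] → .
    (0,8)@(1, 17): e=[10,54,-4] → .
    (1,8)@(3, 17): e=[30,30,0] → X  [on edge]
    (2,8)@(5, 17): e=[50,6,4] → X
    (4,9)@(9, 19): e=[90,-30,0] → .  [on edge]
  covered (8 px):
    . . . . . .
    . . . . . .
    . . . . . .
    . . . . . .
    X . . . . .
    X . . . . .
    X X . . . .
    X X . . . .
    . X X . . .
    . . . . . .
    . . . . . .
    . . . . . .
T1:
  2·area = 14  (B↔C swapped to make it positive)
  edge (8, 22)→(7, 8): d=(-1,-14) top-left  bias=+0
  edge (7, 8)→(8, 8): d=(1,0) top-left  bias=+0
  edge (8, 8)→(8, 22): d=(0,14) right/bottom  bias=-1
  covered (0 px):
    . . . . . .
    . . . . . .
    . . . . . .
    . . . . . .
    . . . . . .
    . . . . . .
    . . . . . .
    . . . . . .
    . . . . . .
    . . . . . .
    . . . . . .
    . . . . . .
T2:
  2·area = 84
  edge (12, 18)→(6, 24): d=(-6,6) right/bottom  bias=-1
  edge (6, 24)→(12, 4): d=(6,-20) top-left  bias=+0
  edge (12, 4)→(12, 18): d=(0,14) right/bottom  bias=-1
    (5,4)@(11, 9): e=[60,10,14] → X
    (5,5)@(11, 11): e=[48,22,14] → X
    (5,6)@(11, 13): e=[36,34,14] → X
    (4,7)@(9, 15): e=[36,6,42] → X
    (4,8)@(9, 17): e=[24,18,42] → X
    (4,9)@(9, 19): e=[12,30,42] → X
    (5,9)@(11, 19): e=[0,70,14] → .  [on edge]
    (3,10)@(7, 21): e=[12,2,70] → X
    (4,10)@(9, 21): e=[0,42,42] → .  [on edge]
    (3,11)@(7, 23): e=[0,14,70] → .  [on edge]
  covered (9 px):
    . . . . . .
    . . . . . .
    . . . . . .
    . . . . . .
    . . . . . X
    . . . . . X
    . . . . . X
    . . . . X X
    . . . . X X
    . . . . X .
    . . . X . .
    . . . . . .
T3:
  2·area = 40
  edge (2, 14)→(8, 12): d=(6,-2) top-left  bias=+0
  edge (8, 12)→(10, 18): d=(2,6) right/bottom  bias=-1
  edge (10, 18)→(2, 14): d=(-8,-4) top-left  bias=+0
    (2,1)@(5, 3): e=[-60,0,100] → .  [on edge]
    (3,4)@(7, 9): e=[-20,0,60] → .  [on edge]
    (5,5)@(11, 11): e=[0,-20,60] → .  [on edge]
    (2,6)@(5, 13): e=[0,20,20] → X  [on edge]
    (3,6)@(7, 13): e=[4,8,28] → X
    (4,6)@(9, 13): e=[8,-4,36] → .
    (2,7)@(5, 15): e=[12,24,4] → X
    (4,7)@(9, 15): e=[20,0,20] → .  [on edge]
    (2,8)@(5, 17): e=[24,28,-12] → .
    (3,8)@(7, 17): e=[28,16,-4] → .
    (4,8)@(9, 17): e=[32,4,4] → X
    (5,8)@(11, 17): e=[36,-8,12] → .
    (5,10)@(11, 21): e=[60,0,-20] → .  [on edge]
  covered (5 px):
    . . . . . .
    . . . . . .
    . . . . . .
    . . . . . .
    . . . . . .
    . . . . . .
    . . X X . .
    . . X X . .
    . . . . X .
    . . . . . .
    . . . . . .
    . . . . . .

Z-buffer (winner per pixel, '.' = empty):
  . . . . . .
  . . . . . .
  . . . . . .
  . . . . . .
  0 . . . . 2
  0 . . . . 2
  0 0 3 3 . 2
  0 0 3 3 2 2
  . 0 0 . 3 2
  . . . . 2 .
  . . . 2 . .
  . . . . . .

Answer: -1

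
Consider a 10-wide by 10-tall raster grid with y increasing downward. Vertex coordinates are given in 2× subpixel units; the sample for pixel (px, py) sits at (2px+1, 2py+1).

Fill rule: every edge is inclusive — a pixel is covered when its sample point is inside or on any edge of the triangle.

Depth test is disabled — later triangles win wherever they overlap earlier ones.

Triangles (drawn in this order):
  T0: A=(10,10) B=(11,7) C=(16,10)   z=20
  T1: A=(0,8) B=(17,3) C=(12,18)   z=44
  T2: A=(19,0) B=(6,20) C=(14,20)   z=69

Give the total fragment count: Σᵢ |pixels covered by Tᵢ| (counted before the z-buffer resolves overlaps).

T0:
  2·area = 18
  edge (10, 10)→(11, 7): d=(1,-3) inclusive
  edge (11, 7)→(16, 10): d=(5,3) inclusive
  edge (16, 10)→(10, 10): d=(-6,0) inclusive
    (0,0)@(1, 1): e=[-36,0,54] → .  [on edge]
    (6,0)@(13, 1): e=[0,-36,54] → .  [on edge]
    (5,3)@(11, 7): e=[0,0,18] → X  [on edge]
    (6,3)@(13, 7): e=[6,-6,18] → .
    (5,4)@(11, 9): e=[2,10,6] → X
    (6,4)@(13, 9): e=[8,4,6] → X
    (7,4)@(15, 9): e=[14,-2,6] → .
    (5,5)@(11, 11): e=[4,20,-6] → .
    (6,5)@(13, 11): e=[10,14,-6] → .
    (4,6)@(9, 13): e=[0,36,-18] → .  [on edge]
    (3,9)@(7, 19): e=[0,72,-54] → .  [on edge]
  covered (3 px):
    . . . . . . . . . .
    . . . . . . . . . .
    . . . . . . . . . .
    . . . . . X . . . .
    . . . . . X X . . .
    . . . . . . . . . .
    . . . . . . . . . .
    . . . . . . . . . .
    . . . . . . . . . .
    . . . . . . . . . .
T1:
  2·area = 230
  edge (0, 8)→(17, 3): d=(17,-5) inclusive
  edge (17, 3)→(12, 18): d=(-5,15) inclusive
  edge (12, 18)→(0, 8): d=(-12,-10) inclusive
    (8,1)@(17, 3): e=[0,0,230] → X  [on edge]
    (9,1)@(19, 3): e=[10,-30,250] → .
    (5,2)@(11, 5): e=[4,80,146] → X
    (6,2)@(13, 5): e=[14,50,166] → X
    (7,2)@(15, 5): e=[24,20,186] → X
    (8,2)@(17, 5): e=[34,-10,206] → .
    (2,3)@(5, 7): e=[8,160,62] → X
    (3,3)@(7, 7): e=[18,130,82] → X
    (4,3)@(9, 7): e=[28,100,102] → X
    (8,3)@(17, 7): e=[68,-20,182] → .
    (1,4)@(3, 9): e=[32,180,18] → X
    (7,4)@(15, 9): e=[92,0,138] → X  [on edge]
    (6,7)@(13, 15): e=[184,0,46] → X  [on edge]
  covered (30 px):
    . . . . . . . . . .
    . . . . . . . . X .
    . . . . . X X X . .
    . . X X X X X X . .
    . X X X X X X X . .
    . . X X X X X . . .
    . . . X X X X . . .
    . . . . X X X . . .
    . . . . . X . . . .
    . . . . . . . . . .
T2:
  2·area = 160  (B↔C swapped to make it positive)
  edge (19, 0)→(14, 20): d=(-5,20) inclusive
  edge (14, 20)→(6, 20): d=(-8,0) inclusive
  edge (6, 20)→(19, 0): d=(13,-20) inclusive
    (8,2)@(17, 5): e=[15,120,25] → X
    (9,2)@(19, 5): e=[-25,120,65] → .
    (7,3)@(15, 7): e=[45,104,11] → X
    (9,3)@(19, 7): e=[-35,104,91] → .
    (7,4)@(15, 9): e=[35,88,37] → X
    (8,4)@(17, 9): e=[-5,88,77] → .
    (6,5)@(13, 11): e=[65,72,23] → X
    (8,5)@(17, 11): e=[-15,72,103] → .
    (5,6)@(11, 13): e=[95,56,9] → X
    (8,6)@(17, 13): e=[-25,56,129] → .
    (5,7)@(11, 15): e=[85,40,35] → X
    (8,7)@(17, 15): e=[-35,40,155] → .
  covered (19 px):
    . . . . . . . . . .
    . . . . . . . . . .
    . . . . . . . . X .
    . . . . . . . X X .
    . . . . . . . X . .
    . . . . . . X X . .
    . . . . . X X X . .
    . . . . . X X X . .
    . . . . X X X . . .
    . . . X X X X . . .

Final: 52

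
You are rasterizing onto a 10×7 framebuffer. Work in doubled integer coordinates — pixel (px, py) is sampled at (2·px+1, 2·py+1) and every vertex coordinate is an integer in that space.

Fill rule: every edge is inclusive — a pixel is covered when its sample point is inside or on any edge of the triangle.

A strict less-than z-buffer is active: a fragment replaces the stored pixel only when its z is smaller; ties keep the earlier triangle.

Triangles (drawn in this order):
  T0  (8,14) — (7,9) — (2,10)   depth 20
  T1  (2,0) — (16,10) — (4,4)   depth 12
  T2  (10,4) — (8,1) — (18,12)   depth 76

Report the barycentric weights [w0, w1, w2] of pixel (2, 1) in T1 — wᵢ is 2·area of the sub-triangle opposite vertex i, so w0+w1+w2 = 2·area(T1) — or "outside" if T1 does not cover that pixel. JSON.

T0:
  2·area = 26  (B↔C swapped to make it positive)
  edge (8, 14)→(2, 10): d=(-6,-4) inclusive
  edge (2, 10)→(7, 9): d=(5,-1) inclusive
  edge (7, 9)→(8, 14): d=(1,5) inclusive
    (8,3)@(17, 7): e=[78,0,-52] → .  [on edge]
    (3,4)@(7, 9): e=[26,0,0] → X  [on edge]
    (4,4)@(9, 9): e=[34,2,-10] → .
    (2,5)@(5, 11): e=[6,8,12] → X
    (4,5)@(9, 11): e=[22,12,-8] → .
    (2,6)@(5, 13): e=[-6,18,14] → .
    (3,6)@(7, 13): e=[2,20,4] → X
    (4,6)@(9, 13): e=[10,22,-6] → .
  covered (4 px):
    . . . . . . . . . .
    . . . . . . . . . .
    . . . . . . . . . .
    . . . . . . . . . .
    . . . X . . . . . .
    . . X X . . . . . .
    . . . X . . . . . .
T1:
  2·area = 36
  edge (2, 0)→(16, 10): d=(14,10) inclusive
  edge (16, 10)→(4, 4): d=(-12,-6) inclusive
  edge (4, 4)→(2, 0): d=(-2,-4) inclusive
    (1,0)@(3, 1): e=[4,30,2] → X
    (2,0)@(5, 1): e=[-16,42,10] → .
    (1,1)@(3, 3): e=[32,6,-2] → .
    (2,1)@(5, 3): e=[12,18,6] → X
    (3,1)@(7, 3): e=[-8,30,14] → .
    (2,2)@(5, 5): e=[40,-6,2] → .
    (3,2)@(7, 5): e=[20,6,10] → X
    (4,2)@(9, 5): e=[0,18,18] → X  [on edge]
    (5,2)@(11, 5): e=[-20,30,26] → .
    (3,3)@(7, 7): e=[48,-18,6] → .
    (4,3)@(9, 7): e=[28,-6,14] → .
    (5,3)@(11, 7): e=[8,6,22] → X
  covered (5 px):
    . X . . . . . . . .
    . . X . . . . . . .
    . . . X X . . . . .
    . . . . . X . . . .
    . . . . . . . . . .
    . . . . . . . . . .
    . . . . . . . . . .
T2:
  2·area = 8
  edge (10, 4)→(8, 1): d=(-2,-3) inclusive
  edge (8, 1)→(18, 12): d=(10,11) inclusive
  edge (18, 12)→(10, 4): d=(-8,-8) inclusive
    (3,0)@(7, 1): e=[-3,11,0] → .  [on edge]
    (4,1)@(9, 3): e=[-1,9,0] → .  [on edge]
    (5,2)@(11, 5): e=[1,7,0] → X  [on edge]
    (6,2)@(13, 5): e=[7,-15,16] → .
    (5,3)@(11, 7): e=[-3,27,-16] → .
    (6,3)@(13, 7): e=[3,5,0] → X  [on edge]
    (7,3)@(15, 7): e=[9,-17,16] → .
    (6,4)@(13, 9): e=[-1,25,-16] → .
    (7,4)@(15, 9): e=[5,3,0] → X  [on edge]
    (8,4)@(17, 9): e=[11,-19,16] → .
    (7,5)@(15, 11): e=[1,23,-16] → .
    (8,5)@(17, 11): e=[7,1,0] → X  [on edge]
    (9,6)@(19, 13): e=[9,-1,0] → .  [on edge]
  covered (4 px):
    . . . . . . . . . .
    . . . . . . . . . .
    . . . . . X . . . .
    . . . . . . X . . .
    . . . . . . . X . .
    . . . . . . . . X .
    . . . . . . . . . .

Final: [18,6,12]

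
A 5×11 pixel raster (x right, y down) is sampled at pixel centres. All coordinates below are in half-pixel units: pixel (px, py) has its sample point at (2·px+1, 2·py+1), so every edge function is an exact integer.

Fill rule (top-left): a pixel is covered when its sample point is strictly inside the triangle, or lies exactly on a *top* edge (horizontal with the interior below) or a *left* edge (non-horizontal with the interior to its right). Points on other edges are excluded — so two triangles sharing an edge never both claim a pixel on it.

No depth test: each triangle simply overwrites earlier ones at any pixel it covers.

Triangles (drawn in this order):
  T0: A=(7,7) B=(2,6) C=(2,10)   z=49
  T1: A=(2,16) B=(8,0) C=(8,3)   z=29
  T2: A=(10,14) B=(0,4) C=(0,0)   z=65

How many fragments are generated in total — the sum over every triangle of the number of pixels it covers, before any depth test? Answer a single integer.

T0:
  2·area = 20  (B↔C swapped to make it positive)
  edge (7, 7)→(2, 10): d=(-5,3) right/bottom  bias=-1
  edge (2, 10)→(2, 6): d=(0,-4) top-left  bias=+0
  edge (2, 6)→(7, 7): d=(5,1) right/bottom  bias=-1
    (1,3)@(3, 7): e=[12,4,4] → █
    (2,3)@(5, 7): e=[6,12,2] → █
    (3,3)@(7, 7): e=[0,20,0] → ·  [on edge]
    (1,4)@(3, 9): e=[2,4,14] → █
    (2,4)@(5, 9): e=[-4,12,12] → ·
    (1,5)@(3, 11): e=[-8,4,24] → ·
  covered (3 px):
    · · · · ·
    · · · · ·
    · · · · ·
    · █ █ · ·
    · █ · · ·
    · · · · ·
    · · · · ·
    · · · · ·
    · · · · ·
    · · · · ·
    · · · · ·
T1:
  2·area = 18
  edge (2, 16)→(8, 0): d=(6,-16) top-left  bias=+0
  edge (8, 0)→(8, 3): d=(0,3) right/bottom  bias=-1
  edge (8, 3)→(2, 16): d=(-6,13) right/bottom  bias=-1
    (3,1)@(7, 3): e=[2,3,13] → █
    (4,1)@(9, 3): e=[34,-3,-13] → ·
    (3,2)@(7, 5): e=[14,3,1] → █
    (4,2)@(9, 5): e=[46,-3,-25] → ·
    (3,3)@(7, 7): e=[26,3,-11] → ·
    (2,4)@(5, 9): e=[6,9,3] → █
    (3,4)@(7, 9): e=[38,3,-23] → ·
    (2,5)@(5, 11): e=[18,9,-9] → ·
  covered (3 px):
    · · · · ·
    · · · █ ·
    · · · █ ·
    · · · · ·
    · · █ · ·
    · · · · ·
    · · · · ·
    · · · · ·
    · · · · ·
    · · · · ·
    · · · · ·
T2:
  2·area = 40
  edge (10, 14)→(0, 4): d=(-10,-10) top-left  bias=+0
  edge (0, 4)→(0, 0): d=(0,-4) top-left  bias=+0
  edge (0, 0)→(10, 14): d=(10,14) right/bottom  bias=-1
    (0,1)@(1, 3): e=[20,4,16] → █
    (1,1)@(3, 3): e=[40,12,-12] → ·
    (0,2)@(1, 5): e=[0,4,36] → █  [on edge]
    (1,2)@(3, 5): e=[20,12,8] → █
    (2,2)@(5, 5): e=[40,20,-20] → ·
    (0,3)@(1, 7): e=[-20,4,56] → ·
    (1,3)@(3, 7): e=[0,12,28] → █  [on edge]
    (2,3)@(5, 7): e=[20,20,0] → ·  [on edge]
    (1,4)@(3, 9): e=[-20,12,48] → ·
    (2,4)@(5, 9): e=[0,20,20] → █  [on edge]
    (3,4)@(7, 9): e=[20,28,-8] → ·
    (2,5)@(5, 11): e=[-20,20,40] → ·
    (3,5)@(7, 11): e=[0,28,12] → █  [on edge]
    (4,6)@(9, 13): e=[0,36,4] → █  [on edge]
  covered (7 px):
    · · · · ·
    █ · · · ·
    █ █ · · ·
    · █ · · ·
    · · █ · ·
    · · · █ ·
    · · · · █
    · · · · ·
    · · · · ·
    · · · · ·
    · · · · ·

Result: 13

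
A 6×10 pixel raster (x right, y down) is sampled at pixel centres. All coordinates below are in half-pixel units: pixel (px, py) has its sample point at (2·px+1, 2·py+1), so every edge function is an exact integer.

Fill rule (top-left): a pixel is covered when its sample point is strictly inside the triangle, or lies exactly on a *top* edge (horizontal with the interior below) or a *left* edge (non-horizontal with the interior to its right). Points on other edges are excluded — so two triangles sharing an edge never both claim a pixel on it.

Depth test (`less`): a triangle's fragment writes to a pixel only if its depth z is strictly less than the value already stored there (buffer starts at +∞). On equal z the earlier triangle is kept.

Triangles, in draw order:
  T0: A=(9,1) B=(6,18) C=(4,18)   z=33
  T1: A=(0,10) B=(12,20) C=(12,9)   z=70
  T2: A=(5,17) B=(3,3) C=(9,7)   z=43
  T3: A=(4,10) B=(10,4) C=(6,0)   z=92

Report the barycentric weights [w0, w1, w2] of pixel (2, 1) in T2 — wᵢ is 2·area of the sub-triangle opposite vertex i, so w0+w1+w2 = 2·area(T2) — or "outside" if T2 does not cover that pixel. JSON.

T0:
  2·area = 34
  edge (9, 1)→(6, 18): d=(-3,17) right/bottom  bias=-1
  edge (6, 18)→(4, 18): d=(-2,0) right/bottom  bias=-1
  edge (4, 18)→(9, 1): d=(5,-17) top-left  bias=+0
    (4,0)@(9, 1): e=[0,34,0] → .  [on edge]
    (3,4)@(7, 9): e=[10,18,6] → X
    (4,4)@(9, 9): e=[-24,18,40] → .
    (3,5)@(7, 11): e=[4,14,16] → X
    (4,5)@(9, 11): e=[-30,14,50] → .
    (3,6)@(7, 13): e=[-2,10,26] → .
    (2,7)@(5, 15): e=[26,6,2] → X
    (3,7)@(7, 15): e=[-8,6,36] → .
    (2,8)@(5, 17): e=[20,2,12] → X
    (3,8)@(7, 17): e=[-14,2,46] → .
    (2,9)@(5, 19): e=[14,-2,22] → .
  covered (4 px):
    . . . . . .
    . . . . . .
    . . . . . .
    . . . . . .
    . . . X . .
    . . . X . .
    . . . . . .
    . . X . . .
    . . X . . .
    . . . . . .
T1:
  2·area = 132  (B↔C swapped to make it positive)
  edge (0, 10)→(12, 9): d=(12,-1) top-left  bias=+0
  edge (12, 9)→(12, 20): d=(0,11) right/bottom  bias=-1
  edge (12, 20)→(0, 10): d=(-12,-10) top-left  bias=+0
    (1,5)@(3, 11): e=[15,99,18] → X
    (2,5)@(5, 11): e=[17,77,38] → X
    (3,5)@(7, 11): e=[19,55,58] → X
    (4,5)@(9, 11): e=[21,33,78] → X
    (5,5)@(11, 11): e=[23,11,98] → X
    (1,6)@(3, 13): e=[39,99,-6] → .
    (2,6)@(5, 13): e=[41,77,14] → X
    (2,7)@(5, 15): e=[65,77,-10] → .
    (3,7)@(7, 15): e=[67,55,10] → X
    (3,8)@(7, 17): e=[91,55,-14] → .
    (4,8)@(9, 17): e=[93,33,6] → X
    (4,9)@(9, 19): e=[117,33,-18] → .
  covered (15 px):
    . . . . . .
    . . . . . .
    . . . . . .
    . . . . . .
    . . . . . .
    . X X X X X
    . . X X X X
    . . . X X X
    . . . . X X
    . . . . . X
T2:
  2·area = 76
  edge (5, 17)→(3, 3): d=(-2,-14) top-left  bias=+0
  edge (3, 3)→(9, 7): d=(6,4) right/bottom  bias=-1
  edge (9, 7)→(5, 17): d=(-4,10) right/bottom  bias=-1
    (1,1)@(3, 3): e=[0,0,76] → .  [on edge]
    (2,2)@(5, 5): e=[24,4,48] → X
    (3,2)@(7, 5): e=[52,-4,28] → .
    (2,3)@(5, 7): e=[20,16,40] → X
    (3,3)@(7, 7): e=[48,8,20] → X
    (4,3)@(9, 7): e=[76,0,0] → .  [on edge]
    (2,4)@(5, 9): e=[16,28,32] → X
    (4,4)@(9, 9): e=[72,12,-8] → .
    (2,5)@(5, 11): e=[12,40,24] → X
    (4,5)@(9, 11): e=[68,24,-16] → .
    (2,6)@(5, 13): e=[8,52,16] → X
    (3,6)@(7, 13): e=[36,44,-4] → .
    (2,8)@(5, 17): e=[0,76,0] → .  [on edge]
  covered (9 px):
    . . . . . .
    . . . . . .
    . . X . . .
    . . X X . .
    . . X X . .
    . . X X . .
    . . X . . .
    . . X . . .
    . . . . . .
    . . . . . .
T3:
  2·area = 48  (B↔C swapped to make it positive)
  edge (4, 10)→(6, 0): d=(2,-10) top-left  bias=+0
  edge (6, 0)→(10, 4): d=(4,4) right/bottom  bias=-1
  edge (10, 4)→(4, 10): d=(-6,6) right/bottom  bias=-1
    (3,0)@(7, 1): e=[12,0,36] → .  [on edge]
    (3,1)@(7, 3): e=[16,8,24] → X
    (4,1)@(9, 3): e=[36,0,12] → .  [on edge]
    (5,1)@(11, 3): e=[56,-8,0] → .  [on edge]
    (2,2)@(5, 5): e=[0,24,24] → X  [on edge]
    (4,2)@(9, 5): e=[40,8,0] → .  [on edge]
    (5,2)@(11, 5): e=[60,0,-12] → .  [on edge]
    (2,3)@(5, 7): e=[4,32,12] → X
    (3,3)@(7, 7): e=[24,24,0] → .  [on edge]
    (2,4)@(5, 9): e=[8,40,0] → .  [on edge]
    (1,5)@(3, 11): e=[-8,56,0] → .  [on edge]
    (0,6)@(1, 13): e=[-24,72,0] → .  [on edge]
    (1,7)@(3, 15): e=[0,72,-24] → .  [on edge]
  covered (4 px):
    . . . . . .
    . . . X . .
    . . X X . .
    . . X . . .
    . . . . . .
    . . . . . .
    . . . . . .
    . . . . . .
    . . . . . .
    . . . . . .

Result: "outside"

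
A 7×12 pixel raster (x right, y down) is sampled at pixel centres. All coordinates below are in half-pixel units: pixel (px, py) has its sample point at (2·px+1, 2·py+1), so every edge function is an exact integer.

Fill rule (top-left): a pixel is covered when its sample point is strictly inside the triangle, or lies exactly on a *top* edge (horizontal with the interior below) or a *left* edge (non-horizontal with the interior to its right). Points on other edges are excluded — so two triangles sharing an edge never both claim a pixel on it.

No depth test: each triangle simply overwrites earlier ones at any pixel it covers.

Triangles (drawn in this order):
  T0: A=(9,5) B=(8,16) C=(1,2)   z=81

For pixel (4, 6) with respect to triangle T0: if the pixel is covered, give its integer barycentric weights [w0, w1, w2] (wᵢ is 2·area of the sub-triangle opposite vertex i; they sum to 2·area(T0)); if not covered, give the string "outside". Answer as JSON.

T0:
  2·area = 91
  edge (9, 5)→(8, 16): d=(-1,11) right/bottom  bias=-1
  edge (8, 16)→(1, 2): d=(-7,-14) top-left  bias=+0
  edge (1, 2)→(9, 5): d=(8,3) right/bottom  bias=-1
    (1,1)@(3, 3): e=[68,21,2] → X
    (2,1)@(5, 3): e=[46,49,-4] → .
    (1,2)@(3, 5): e=[66,7,18] → X
    (2,2)@(5, 5): e=[44,35,12] → X
    (3,2)@(7, 5): e=[22,63,6] → X
    (4,2)@(9, 5): e=[0,91,0] → .  [on edge]
    (1,3)@(3, 7): e=[64,-7,34] → .
    (2,3)@(5, 7): e=[42,21,28] → X
    (4,3)@(9, 7): e=[-2,77,16] → .
    (2,4)@(5, 9): e=[40,7,44] → X
    (4,4)@(9, 9): e=[-4,63,32] → .
    (2,5)@(5, 11): e=[38,-7,60] → .
  covered (10 px):
    . . . . . . .
    . X . . . . .
    . X X X . . .
    . . X X . . .
    . . X X . . .
    . . . X . . .
    . . . X . . .
    . . . . . . .
    . . . . . . .
    . . . . . . .
    . . . . . . .
    . . . . . . .

Final: "outside"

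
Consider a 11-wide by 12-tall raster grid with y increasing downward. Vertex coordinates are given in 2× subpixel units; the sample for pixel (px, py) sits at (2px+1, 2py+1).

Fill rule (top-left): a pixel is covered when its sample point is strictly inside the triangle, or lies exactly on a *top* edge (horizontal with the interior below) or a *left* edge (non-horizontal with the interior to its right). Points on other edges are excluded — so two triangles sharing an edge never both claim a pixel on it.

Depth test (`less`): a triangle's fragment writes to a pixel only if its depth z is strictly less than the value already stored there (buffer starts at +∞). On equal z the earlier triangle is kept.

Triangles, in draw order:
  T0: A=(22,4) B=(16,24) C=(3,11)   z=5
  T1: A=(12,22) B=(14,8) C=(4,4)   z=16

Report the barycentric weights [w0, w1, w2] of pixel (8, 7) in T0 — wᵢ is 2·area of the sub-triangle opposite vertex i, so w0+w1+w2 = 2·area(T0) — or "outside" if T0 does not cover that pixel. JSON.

T0:
  2·area = 338
  edge (22, 4)→(16, 24): d=(-6,20) right/bottom  bias=-1
  edge (16, 24)→(3, 11): d=(-13,-13) top-left  bias=+0
  edge (3, 11)→(22, 4): d=(19,-7) top-left  bias=+0
    (10,2)@(21, 5): e=[14,312,12] → #
    (7,3)@(15, 7): e=[122,208,8] → #
    (8,3)@(17, 7): e=[82,234,22] → #
    (9,3)@(19, 7): e=[42,260,36] → #
    (0,4)@(1, 9): e=[390,0,-52] → ·  [on edge]
    (4,4)@(9, 9): e=[230,104,4] → #
    (5,4)@(11, 9): e=[190,130,18] → #
    (6,4)@(13, 9): e=[150,156,32] → #
    (10,4)@(21, 9): e=[-10,260,88] → ·
    (1,5)@(3, 11): e=[338,0,0] → #  [on edge]
    (2,5)@(5, 11): e=[298,26,14] → #
    (3,5)@(7, 11): e=[258,52,28] → #
    (2,6)@(5, 13): e=[286,0,52] → #  [on edge]
    (3,7)@(7, 15): e=[234,0,104] → #  [on edge]
    (4,8)@(9, 17): e=[182,0,156] → #  [on edge]
    (5,9)@(11, 19): e=[130,0,208] → #  [on edge]
    (6,10)@(13, 21): e=[78,0,260] → #  [on edge]
    (7,11)@(15, 23): e=[26,0,312] → #  [on edge]
  covered (46 px):
    · · · · · · · · · · ·
    · · · · · · · · · · ·
    · · · · · · · · · · #
    · · · · · · · # # # #
    · · · · # # # # # # ·
    · # # # # # # # # # ·
    · · # # # # # # # # ·
    · · · # # # # # # · ·
    · · · · # # # # # · ·
    · · · · · # # # # · ·
    · · · · · · # # · · ·
    · · · · · · · # · · ·
T1:
  2·area = 148  (B↔C swapped to make it positive)
  edge (12, 22)→(4, 4): d=(-8,-18) top-left  bias=+0
  edge (4, 4)→(14, 8): d=(10,4) right/bottom  bias=-1
  edge (14, 8)→(12, 22): d=(-2,14) right/bottom  bias=-1
    (7,0)@(15, 1): e=[222,-74,0] → ·  [on edge]
    (2,2)@(5, 5): e=[10,6,132] → #
    (3,2)@(7, 5): e=[46,-2,104] → ·
    (2,3)@(5, 7): e=[-6,26,128] → ·
    (3,3)@(7, 7): e=[30,18,100] → #
    (4,3)@(9, 7): e=[66,10,72] → #
    (5,3)@(11, 7): e=[102,2,44] → #
    (6,3)@(13, 7): e=[138,-6,16] → ·
    (3,4)@(7, 9): e=[14,38,96] → #
    (6,4)@(13, 9): e=[122,14,12] → #
    (7,4)@(15, 9): e=[158,6,-16] → ·
    (3,5)@(7, 11): e=[-2,58,92] → ·
    (6,7)@(13, 15): e=[74,74,0] → ·  [on edge]
  covered (18 px):
    · · · · · · · · · · ·
    · · · · · · · · · · ·
    · · # · · · · · · · ·
    · · · # # # · · · · ·
    · · · # # # # · · · ·
    · · · · # # # · · · ·
    · · · · # # # · · · ·
    · · · · # # · · · · ·
    · · · · · # · · · · ·
    · · · · · # · · · · ·
    · · · · · · · · · · ·
    · · · · · · · · · · ·

Answer: [130,174,34]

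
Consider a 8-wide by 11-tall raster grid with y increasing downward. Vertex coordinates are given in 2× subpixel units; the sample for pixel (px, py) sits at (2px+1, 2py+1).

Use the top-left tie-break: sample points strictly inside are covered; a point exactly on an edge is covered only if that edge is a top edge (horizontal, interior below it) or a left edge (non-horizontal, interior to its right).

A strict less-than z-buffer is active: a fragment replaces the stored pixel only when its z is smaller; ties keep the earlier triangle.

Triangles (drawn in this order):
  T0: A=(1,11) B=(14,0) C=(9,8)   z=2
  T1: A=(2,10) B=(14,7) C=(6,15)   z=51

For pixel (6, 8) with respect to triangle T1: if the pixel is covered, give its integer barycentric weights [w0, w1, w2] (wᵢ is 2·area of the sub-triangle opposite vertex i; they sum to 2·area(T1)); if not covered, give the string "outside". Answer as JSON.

T0:
  2·area = 49
  edge (1, 11)→(14, 0): d=(13,-11) top-left  bias=+0
  edge (14, 0)→(9, 8): d=(-5,8) right/bottom  bias=-1
  edge (9, 8)→(1, 11): d=(-8,3) right/bottom  bias=-1
    (6,0)@(13, 1): e=[2,3,44] → █
    (7,0)@(15, 1): e=[24,-13,38] → ·
    (5,1)@(11, 3): e=[6,9,34] → █
    (6,1)@(13, 3): e=[28,-7,28] → ·
    (4,2)@(9, 5): e=[10,15,24] → █
    (5,2)@(11, 5): e=[32,-1,18] → ·
    (3,3)@(7, 7): e=[14,21,14] → █
    (5,3)@(11, 7): e=[58,-11,2] → ·
    (2,4)@(5, 9): e=[18,27,4] → █
    (3,4)@(7, 9): e=[40,11,-2] → ·
    (4,4)@(9, 9): e=[62,-5,-8] → ·
    (0,5)@(1, 11): e=[0,49,0] → ·  [on edge]
  covered (6 px):
    · · · · · · █ ·
    · · · · · █ · ·
    · · · · █ · · ·
    · · · █ █ · · ·
    · · █ · · · · ·
    · · · · · · · ·
    · · · · · · · ·
    · · · · · · · ·
    · · · · · · · ·
    · · · · · · · ·
    · · · · · · · ·
T1:
  2·area = 72
  edge (2, 10)→(14, 7): d=(12,-3) top-left  bias=+0
  edge (14, 7)→(6, 15): d=(-8,8) right/bottom  bias=-1
  edge (6, 15)→(2, 10): d=(-4,-5) top-left  bias=+0
    (3,4)@(7, 9): e=[3,40,29] → █
    (4,4)@(9, 9): e=[9,24,39] → █
    (5,4)@(11, 9): e=[15,8,49] → █
    (6,4)@(13, 9): e=[21,-8,59] → ·
    (1,5)@(3, 11): e=[15,56,1] → █
    (2,5)@(5, 11): e=[21,40,11] → █
    (5,5)@(11, 11): e=[39,-8,41] → ·
    (1,6)@(3, 13): e=[39,40,-7] → ·
    (2,6)@(5, 13): e=[45,24,3] → █
    (4,6)@(9, 13): e=[57,-8,23] → ·
    (2,7)@(5, 15): e=[69,8,-5] → ·
    (3,7)@(7, 15): e=[75,-8,5] → ·
  covered (9 px):
    · · · · · · · ·
    · · · · · · · ·
    · · · · · · · ·
    · · · · · · · ·
    · · · █ █ █ · ·
    · █ █ █ █ · · ·
    · · █ █ · · · ·
    · · · · · · · ·
    · · · · · · · ·
    · · · · · · · ·
    · · · · · · · ·

Final: "outside"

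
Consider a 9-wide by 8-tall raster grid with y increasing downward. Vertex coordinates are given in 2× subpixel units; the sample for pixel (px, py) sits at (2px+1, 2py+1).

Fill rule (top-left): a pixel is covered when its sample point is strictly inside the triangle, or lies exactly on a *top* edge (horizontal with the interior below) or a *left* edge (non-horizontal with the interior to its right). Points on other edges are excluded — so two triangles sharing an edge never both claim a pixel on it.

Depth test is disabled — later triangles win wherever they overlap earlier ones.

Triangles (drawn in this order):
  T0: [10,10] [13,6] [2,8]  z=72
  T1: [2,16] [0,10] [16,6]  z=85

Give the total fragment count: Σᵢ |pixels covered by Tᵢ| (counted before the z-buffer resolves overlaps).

T0:
  2·area = 38  (B↔C swapped to make it positive)
  edge (10, 10)→(2, 8): d=(-8,-2) top-left  bias=+0
  edge (2, 8)→(13, 6): d=(11,-2) top-left  bias=+0
  edge (13, 6)→(10, 10): d=(-3,4) right/bottom  bias=-1
    (4,3)@(9, 7): e=[22,3,13] → X
    (5,3)@(11, 7): e=[26,7,5] → X
    (6,3)@(13, 7): e=[30,11,-3] → .
    (3,4)@(7, 9): e=[2,21,15] → X
    (5,4)@(11, 9): e=[10,29,-1] → .
    (3,5)@(7, 11): e=[-14,43,9] → .
    (4,5)@(9, 11): e=[-10,47,1] → .
  covered (4 px):
    . . . . . . . . .
    . . . . . . . . .
    . . . . . . . . .
    . . . . X X . . .
    . . . X X . . . .
    . . . . . . . . .
    . . . . . . . . .
    . . . . . . . . .
T1:
  2·area = 104
  edge (2, 16)→(0, 10): d=(-2,-6) top-left  bias=+0
  edge (0, 10)→(16, 6): d=(16,-4) top-left  bias=+0
  edge (16, 6)→(2, 16): d=(-14,10) right/bottom  bias=-1
    (6,3)@(13, 7): e=[84,4,16] → X
    (7,3)@(15, 7): e=[96,12,-4] → .
    (2,4)@(5, 9): e=[32,4,68] → X
    (3,4)@(7, 9): e=[44,12,48] → X
    (4,4)@(9, 9): e=[56,20,28] → X
    (5,4)@(11, 9): e=[68,28,8] → X
    (6,4)@(13, 9): e=[80,36,-12] → .
    (0,5)@(1, 11): e=[4,20,80] → X
    (1,5)@(3, 11): e=[16,28,60] → X
    (4,5)@(9, 11): e=[52,52,0] → .  [on edge]
    (5,5)@(11, 11): e=[64,60,-20] → .
    (0,6)@(1, 13): e=[0,52,52] → X  [on edge]
  covered (13 px):
    . . . . . . . . .
    . . . . . . . . .
    . . . . . . . . .
    . . . . . . X . .
    . . X X X X . . .
    X X X X . . . . .
    X X X . . . . . .
    . X . . . . . . .

Final: 17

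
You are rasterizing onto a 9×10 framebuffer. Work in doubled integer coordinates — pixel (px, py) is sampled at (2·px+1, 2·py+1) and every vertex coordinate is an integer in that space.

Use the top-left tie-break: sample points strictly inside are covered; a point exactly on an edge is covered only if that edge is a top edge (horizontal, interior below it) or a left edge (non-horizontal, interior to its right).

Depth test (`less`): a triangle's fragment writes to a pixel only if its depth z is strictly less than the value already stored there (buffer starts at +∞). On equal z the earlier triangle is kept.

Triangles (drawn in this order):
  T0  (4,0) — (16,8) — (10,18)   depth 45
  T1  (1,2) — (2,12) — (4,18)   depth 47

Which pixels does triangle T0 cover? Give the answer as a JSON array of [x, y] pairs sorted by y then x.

T0:
  2·area = 168
  edge (4, 0)→(16, 8): d=(12,8) right/bottom  bias=-1
  edge (16, 8)→(10, 18): d=(-6,10) right/bottom  bias=-1
  edge (10, 18)→(4, 0): d=(-6,-18) top-left  bias=+0
    (2,0)@(5, 1): e=[4,152,12] → █
    (3,0)@(7, 1): e=[-12,132,48] → ·
    (2,1)@(5, 3): e=[28,140,0] → █  [on edge]
    (3,1)@(7, 3): e=[12,120,36] → █
    (4,1)@(9, 3): e=[-4,100,72] → ·
    (2,2)@(5, 5): e=[52,128,-12] → ·
    (3,2)@(7, 5): e=[36,108,24] → █
    (4,2)@(9, 5): e=[20,88,60] → █
    (5,2)@(11, 5): e=[4,68,96] → █
    (6,2)@(13, 5): e=[-12,48,132] → ·
    (3,3)@(7, 7): e=[60,96,12] → █
    (6,3)@(13, 7): e=[12,36,120] → █
    (3,4)@(7, 9): e=[84,84,0] → █  [on edge]
    (6,6)@(13, 13): e=[84,0,84] → ·  [on edge]
    (4,7)@(9, 15): e=[140,28,0] → █  [on edge]
  covered (22 px):
    · · █ · · · · · ·
    · · █ █ · · · · ·
    · · · █ █ █ · · ·
    · · · █ █ █ █ · ·
    · · · █ █ █ █ █ ·
    · · · · █ █ █ · ·
    · · · · █ █ · · ·
    · · · · █ █ · · ·
    · · · · · · · · ·
    · · · · · · · · ·
T1:
  2·area = 14  (B↔C swapped to make it positive)
  edge (1, 2)→(4, 18): d=(3,16) right/bottom  bias=-1
  edge (4, 18)→(2, 12): d=(-2,-6) top-left  bias=+0
  edge (2, 12)→(1, 2): d=(-1,-10) top-left  bias=+0
    (0,4)@(1, 9): e=[21,0,-7] → ·  [on edge]
    (1,6)@(3, 13): e=[1,4,9] → █
    (2,6)@(5, 13): e=[-31,16,29] → ·
    (1,7)@(3, 15): e=[7,0,7] → █  [on edge]
    (2,7)@(5, 15): e=[-25,12,27] → ·
    (1,8)@(3, 17): e=[13,-4,5] → ·
  covered (2 px):
    · · · · · · · · ·
    · · · · · · · · ·
    · · · · · · · · ·
    · · · · · · · · ·
    · · · · · · · · ·
    · · · · · · · · ·
    · █ · · · · · · ·
    · █ · · · · · · ·
    · · · · · · · · ·
    · · · · · · · · ·

Result: [[2,0],[2,1],[3,1],[3,2],[4,2],[5,2],[3,3],[4,3],[5,3],[6,3],[3,4],[4,4],[5,4],[6,4],[7,4],[4,5],[5,5],[6,5],[4,6],[5,6],[4,7],[5,7]]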